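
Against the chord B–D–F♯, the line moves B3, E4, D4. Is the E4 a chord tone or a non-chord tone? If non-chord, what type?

Non-chord tone — an appoggiatura.

The harmony at that moment is B minor triad (B, D, F♯); E4 is not a chord tone.
It is approached by leap up from B3 and left by step down to D4.
Leap in, step out — an appoggiatura.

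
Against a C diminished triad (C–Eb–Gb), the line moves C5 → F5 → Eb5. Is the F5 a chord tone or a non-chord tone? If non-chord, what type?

The harmony at that moment is C diminished triad (C, Eb, Gb); F5 is not a chord tone.
It is approached by leap up from C5 and left by step down to Eb5.
Leap in, step out — an appoggiatura.

Non-chord tone — an appoggiatura.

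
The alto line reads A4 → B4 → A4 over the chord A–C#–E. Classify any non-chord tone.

The harmony at that moment is A major triad (A, C#, E); B4 is not a chord tone.
It is approached by step up from A4 and left by step down to A4.
Step away and step back to the same note — a neighbor tone (upper neighbor).

B4 is a neighbor tone.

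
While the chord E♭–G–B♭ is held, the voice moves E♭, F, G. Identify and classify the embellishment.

The harmony at that moment is E♭ major triad (E♭, G, B♭); F is not a chord tone.
It is approached by step up from E♭ and left by step up to G.
Step in, step out in the same direction — a passing tone.

F is a passing tone.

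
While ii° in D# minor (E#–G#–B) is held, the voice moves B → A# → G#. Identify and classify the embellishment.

The harmony at that moment is E# diminished triad (E#, G#, B); A# is not a chord tone.
It is approached by step down from B and left by step down to G#.
Step in, step out in the same direction — a passing tone.

A# is a passing tone.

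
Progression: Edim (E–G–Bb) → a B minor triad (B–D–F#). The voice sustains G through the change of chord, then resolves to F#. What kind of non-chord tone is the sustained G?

G is a suspension.

The harmony at that moment is B minor triad (B, D, F#); G is not a chord tone.
It is held over (the same pitch as the preceding G) and left by step down to F#.
Held over from the previous chord and resolving down by step — a suspension.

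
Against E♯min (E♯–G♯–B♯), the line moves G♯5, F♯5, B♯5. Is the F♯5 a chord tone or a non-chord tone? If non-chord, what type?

The harmony at that moment is E♯ minor triad (E♯, G♯, B♯); F♯5 is not a chord tone.
It is approached by step down from G♯5 and left by leap up to B♯5.
Step in, leap out — an escape tone.

Non-chord tone — an escape tone.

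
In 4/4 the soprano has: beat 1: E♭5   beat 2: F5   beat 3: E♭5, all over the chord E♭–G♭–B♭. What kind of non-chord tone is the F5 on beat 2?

Upper neighbor tone.

The harmony at that moment is E♭ minor triad (E♭, G♭, B♭); F5 is not a chord tone.
It is approached by step up from E♭5 and left by step down to E♭5.
Step away and step back to the same note — a neighbor tone (upper neighbor).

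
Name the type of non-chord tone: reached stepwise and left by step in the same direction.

Approach: by step. Departure: by step, continuing in the same direction.
Stepwise on both sides with no change of direction means the note fills in the space between two different chord tones — a passing tone. (Had it turned back to its starting note it would be a neighbor tone instead.)

Passing tone.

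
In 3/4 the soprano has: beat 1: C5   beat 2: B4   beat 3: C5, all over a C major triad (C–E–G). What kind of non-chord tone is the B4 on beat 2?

Lower neighbor tone.

The harmony at that moment is C major triad (C, E, G); B4 is not a chord tone.
It is approached by step down from C5 and left by step up to C5.
Step away and step back to the same note — a neighbor tone (lower neighbor).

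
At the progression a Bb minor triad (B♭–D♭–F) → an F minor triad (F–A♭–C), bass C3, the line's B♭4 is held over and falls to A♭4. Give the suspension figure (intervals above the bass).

At the second chord the bass is C3. The suspended B♭4 lies a seventh above the bass; after resolving down by step to A♭4, the interval above the bass becomes a sixth.
Suspension figures are named by those two intervals: 7–6.

7–6 suspension.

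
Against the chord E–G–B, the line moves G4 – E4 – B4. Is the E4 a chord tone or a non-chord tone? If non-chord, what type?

Chord tone (the root of E minor triad).

E minor triad contains E, G, B; E is the root, so it is a chord tone.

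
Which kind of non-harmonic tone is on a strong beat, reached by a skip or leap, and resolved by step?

Appoggiatura.

Approach: by leap. Departure: by step. Metric position: strong.
Leap in, step out, in a metrically strong position — an appoggiatura. (It is the mirror image of the escape tone, which steps in and leaps out from a weak position.)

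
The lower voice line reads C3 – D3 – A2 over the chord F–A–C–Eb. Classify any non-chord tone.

D3 is an escape tone.

The harmony at that moment is F dominant seventh chord (F, A, C, Eb); D3 is not a chord tone.
It is approached by step up from C3 and left by leap down to A2.
Step in, leap out — an escape tone.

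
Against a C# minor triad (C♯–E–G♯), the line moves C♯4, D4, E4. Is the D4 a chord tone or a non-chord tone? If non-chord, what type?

Non-chord tone — a passing tone.

The harmony at that moment is C♯ minor triad (C♯, E, G♯); D4 is not a chord tone.
It is approached by step up from C♯4 and left by step up to E4.
Step in, step out in the same direction — a passing tone.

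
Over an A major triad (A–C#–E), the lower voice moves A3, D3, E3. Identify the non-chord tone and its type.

D3 is an appoggiatura.

The harmony at that moment is A major triad (A, C#, E); D3 is not a chord tone.
It is approached by leap down from A3 and left by step up to E3.
Leap in, step out — an appoggiatura.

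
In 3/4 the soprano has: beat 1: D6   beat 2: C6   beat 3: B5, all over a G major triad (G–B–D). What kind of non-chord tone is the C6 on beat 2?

The harmony at that moment is G major triad (G, B, D); C6 is not a chord tone.
It is approached by step down from D6 and left by step down to B5.
Step in, step out in the same direction — a passing tone.

Passing tone.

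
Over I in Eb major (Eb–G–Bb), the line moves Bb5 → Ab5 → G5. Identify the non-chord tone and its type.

The harmony at that moment is Eb major triad (Eb, G, Bb); Ab5 is not a chord tone.
It is approached by step down from Bb5 and left by step down to G5.
Step in, step out in the same direction — a passing tone.

Ab5 is a passing tone.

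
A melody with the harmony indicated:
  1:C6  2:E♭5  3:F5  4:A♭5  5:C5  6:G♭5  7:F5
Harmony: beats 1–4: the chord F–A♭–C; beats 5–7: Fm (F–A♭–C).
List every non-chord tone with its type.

E♭5 (beat 2) — appoggiatura; G♭5 (beat 6) — appoggiatura.

The harmony at that moment is F minor triad (F, A♭, C); E♭5 is not a chord tone.
It is approached by leap down from C6 and left by step up to F5.
Leap in, step out — an appoggiatura.
The harmony at that moment is F minor triad (F, A♭, C); G♭5 is not a chord tone.
It is approached by leap up from C5 and left by step down to F5.
Leap in, step out — an appoggiatura.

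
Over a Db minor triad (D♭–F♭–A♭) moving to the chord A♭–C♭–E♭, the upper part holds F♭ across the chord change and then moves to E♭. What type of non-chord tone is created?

The harmony at that moment is A♭ minor triad (A♭, C♭, E♭); F♭ is not a chord tone.
It is held over (the same pitch as the preceding F♭) and left by step down to E♭.
Held over from the previous chord and resolving down by step — a suspension.

F♭ is a suspension.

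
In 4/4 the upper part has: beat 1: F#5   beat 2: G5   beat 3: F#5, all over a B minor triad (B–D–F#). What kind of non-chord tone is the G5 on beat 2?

The harmony at that moment is B minor triad (B, D, F#); G5 is not a chord tone.
It is approached by step up from F#5 and left by step down to F#5.
Step away and step back to the same note — a neighbor tone (upper neighbor).

Upper neighbor tone.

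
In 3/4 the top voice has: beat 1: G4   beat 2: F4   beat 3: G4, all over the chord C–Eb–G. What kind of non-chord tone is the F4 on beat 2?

Lower neighbor tone.

The harmony at that moment is C minor triad (C, Eb, G); F4 is not a chord tone.
It is approached by step down from G4 and left by step up to G4.
Step away and step back to the same note — a neighbor tone (lower neighbor).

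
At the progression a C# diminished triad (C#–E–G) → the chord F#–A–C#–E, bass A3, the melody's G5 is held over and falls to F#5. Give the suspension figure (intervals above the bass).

7–6 suspension.

At the second chord the bass is A3. The suspended G5 lies a seventh above the bass; after resolving down by step to F#5, the interval above the bass becomes a sixth.
Suspension figures are named by those two intervals: 7–6.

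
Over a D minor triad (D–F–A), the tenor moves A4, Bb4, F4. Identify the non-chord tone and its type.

The harmony at that moment is D minor triad (D, F, A); Bb4 is not a chord tone.
It is approached by step up from A4 and left by leap down to F4.
Step in, leap out — an escape tone.

Bb4 is an escape tone.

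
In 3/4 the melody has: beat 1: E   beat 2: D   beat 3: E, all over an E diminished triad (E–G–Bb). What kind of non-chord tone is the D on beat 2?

Lower neighbor tone.

The harmony at that moment is E diminished triad (E, G, Bb); D is not a chord tone.
It is approached by step down from E and left by step up to E.
Step away and step back to the same note — a neighbor tone (lower neighbor).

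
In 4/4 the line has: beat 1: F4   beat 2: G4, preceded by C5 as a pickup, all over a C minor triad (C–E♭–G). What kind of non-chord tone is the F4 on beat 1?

The harmony at that moment is C minor triad (C, E♭, G); F4 is not a chord tone.
It is approached by leap down from C5 and left by step up to G4.
Leap in, step out, metrically accented — an appoggiatura.

Appoggiatura.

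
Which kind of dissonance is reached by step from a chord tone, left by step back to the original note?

Approach: by step. Departure: by step in the opposite direction, back to the starting pitch.
Stepwise on both sides but reversing to return to the same chord tone — a neighbor tone. (Had it continued onward in the same direction it would be a passing tone instead.)

Neighbor tone.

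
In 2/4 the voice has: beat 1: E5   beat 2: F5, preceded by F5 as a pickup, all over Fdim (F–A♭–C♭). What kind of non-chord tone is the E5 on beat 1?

Lower neighbor tone.

The harmony at that moment is F diminished triad (F, A♭, C♭); E5 is not a chord tone.
It is approached by step down from F5 and left by step up to F5.
Step away and step back to the same note — a neighbor tone (lower neighbor).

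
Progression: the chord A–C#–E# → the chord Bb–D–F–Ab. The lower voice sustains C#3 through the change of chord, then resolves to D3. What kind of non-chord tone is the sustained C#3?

C#3 is a retardation.

The harmony at that moment is Bb dominant seventh chord (Bb, D, F, Ab); C#3 is not a chord tone.
It is held over (the same pitch as the preceding C#3) and left by step up to D3.
Held over from the previous chord and resolving up by step — a retardation.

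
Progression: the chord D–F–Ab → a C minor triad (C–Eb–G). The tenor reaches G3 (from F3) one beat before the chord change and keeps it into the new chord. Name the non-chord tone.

G3 is an anticipation.

The harmony at that moment is D diminished triad (D, F, Ab); G3 is not a chord tone.
It is approached by step up from F3 and then sustained as the same pitch into the next harmony.
Arriving early and becoming a chord tone when the harmony changes — an anticipation.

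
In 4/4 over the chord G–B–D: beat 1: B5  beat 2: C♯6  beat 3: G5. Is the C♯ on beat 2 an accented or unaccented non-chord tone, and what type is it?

The harmony at that moment is G major triad (G, B, D); C♯6 is not a chord tone.
It is approached by step up from B5 and left by leap down to G5.
Step in, leap out — an escape tone.
It falls on a weak beat, so it is unaccented.

Unaccented escape tone.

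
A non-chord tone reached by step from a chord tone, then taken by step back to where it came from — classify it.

Approach: by step. Departure: by step in the opposite direction, back to the starting pitch.
Stepwise on both sides but reversing to return to the same chord tone — a neighbor tone. (Had it continued onward in the same direction it would be a passing tone instead.)

Neighbor tone.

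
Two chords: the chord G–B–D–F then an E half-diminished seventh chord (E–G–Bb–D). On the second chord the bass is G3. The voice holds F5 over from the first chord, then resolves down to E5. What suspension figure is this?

7–6 suspension.

At the second chord the bass is G3. The suspended F5 lies a seventh above the bass; after resolving down by step to E5, the interval above the bass becomes a sixth.
Suspension figures are named by those two intervals: 7–6.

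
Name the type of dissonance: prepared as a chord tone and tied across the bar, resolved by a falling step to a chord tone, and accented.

Suspension.

Approach: by preparation — the pitch is first a chord tone, then held (tied or repeated) while the harmony changes under it. Departure: down by step. Metric position: strong.
A prepared dissonance that resolves downward by step — a suspension. (The same figure resolving upward would be a retardation.)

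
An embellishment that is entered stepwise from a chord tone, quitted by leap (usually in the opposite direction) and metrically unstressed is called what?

Approach: by step. Departure: by leap. Metric position: weak.
Step in, leap out, from a weak position — an escape tone (échappée). (It is the mirror image of the appoggiatura, which leaps in and steps out on a strong beat.)

Escape tone.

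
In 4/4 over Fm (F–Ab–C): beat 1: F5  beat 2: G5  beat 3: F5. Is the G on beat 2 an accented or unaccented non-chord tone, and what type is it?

Unaccented neighbor tone.

The harmony at that moment is F minor triad (F, Ab, C); G5 is not a chord tone.
It is approached by step up from F5 and left by step down to F5.
Step away and step back to the same note — a neighbor tone (upper neighbor).
It falls on a weak beat, so it is unaccented.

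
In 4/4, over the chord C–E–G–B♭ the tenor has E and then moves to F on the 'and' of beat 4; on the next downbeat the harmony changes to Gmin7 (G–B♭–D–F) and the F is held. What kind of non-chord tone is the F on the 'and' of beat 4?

Anticipation.

The harmony at that moment is C dominant seventh chord (C, E, G, B♭); F is not a chord tone.
It is approached by step up from E and then sustained as the same pitch into the next harmony.
Arriving early and becoming a chord tone when the harmony changes — an anticipation.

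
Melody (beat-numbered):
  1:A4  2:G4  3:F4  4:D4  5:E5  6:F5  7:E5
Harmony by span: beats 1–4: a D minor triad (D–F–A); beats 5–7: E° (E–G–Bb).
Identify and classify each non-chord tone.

G4 (beat 2) — passing tone; F5 (beat 6) — neighbor tone.

The harmony at that moment is D minor triad (D, F, A); G4 is not a chord tone.
It is approached by step down from A4 and left by step down to F4.
Step in, step out in the same direction — a passing tone.
The harmony at that moment is E diminished triad (E, G, Bb); F5 is not a chord tone.
It is approached by step up from E5 and left by step down to E5.
Step away and step back to the same note — a neighbor tone (upper neighbor).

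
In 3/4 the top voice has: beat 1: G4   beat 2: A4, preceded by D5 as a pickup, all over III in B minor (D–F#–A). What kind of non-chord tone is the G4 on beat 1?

Appoggiatura.

The harmony at that moment is D major triad (D, F#, A); G4 is not a chord tone.
It is approached by leap down from D5 and left by step up to A4.
Leap in, step out, metrically accented — an appoggiatura.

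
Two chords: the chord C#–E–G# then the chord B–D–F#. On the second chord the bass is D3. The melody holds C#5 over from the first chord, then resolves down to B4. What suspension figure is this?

At the second chord the bass is D3. The suspended C#5 lies a seventh above the bass; after resolving down by step to B4, the interval above the bass becomes a sixth.
Suspension figures are named by those two intervals: 7–6.

7–6 suspension.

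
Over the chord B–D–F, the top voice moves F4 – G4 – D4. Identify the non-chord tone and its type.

G4 is an escape tone.

The harmony at that moment is B diminished triad (B, D, F); G4 is not a chord tone.
It is approached by step up from F4 and left by leap down to D4.
Step in, leap out — an escape tone.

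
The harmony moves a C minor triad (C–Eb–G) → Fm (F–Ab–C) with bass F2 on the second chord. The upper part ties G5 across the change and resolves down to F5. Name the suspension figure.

9–8 suspension.

At the second chord the bass is F2. The suspended G5 lies a ninth above the bass; after resolving down by step to F5, the interval above the bass becomes an octave.
Suspension figures are named by those two intervals: 9–8.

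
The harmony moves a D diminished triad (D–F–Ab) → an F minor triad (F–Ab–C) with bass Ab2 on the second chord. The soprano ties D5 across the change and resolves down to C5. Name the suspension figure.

4–3 suspension.

At the second chord the bass is Ab2. The suspended D5 lies a fourth above the bass; after resolving down by step to C5, the interval above the bass becomes a third.
Suspension figures are named by those two intervals: 4–3.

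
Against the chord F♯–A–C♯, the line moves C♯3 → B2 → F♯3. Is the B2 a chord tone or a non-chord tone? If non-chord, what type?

Non-chord tone — an escape tone.

The harmony at that moment is F♯ minor triad (F♯, A, C♯); B2 is not a chord tone.
It is approached by step down from C♯3 and left by leap up to F♯3.
Step in, leap out — an escape tone.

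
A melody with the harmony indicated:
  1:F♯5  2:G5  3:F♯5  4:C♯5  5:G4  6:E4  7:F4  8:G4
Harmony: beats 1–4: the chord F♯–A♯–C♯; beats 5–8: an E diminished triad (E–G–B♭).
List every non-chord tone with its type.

G5 (beat 2) — neighbor tone; F4 (beat 7) — passing tone.

The harmony at that moment is F♯ major triad (F♯, A♯, C♯); G5 is not a chord tone.
It is approached by step up from F♯5 and left by step down to F♯5.
Step away and step back to the same note — a neighbor tone (upper neighbor).
The harmony at that moment is E diminished triad (E, G, B♭); F4 is not a chord tone.
It is approached by step up from E4 and left by step up to G4.
Step in, step out in the same direction — a passing tone.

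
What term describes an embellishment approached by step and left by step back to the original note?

Approach: by step. Departure: by step in the opposite direction, back to the starting pitch.
Stepwise on both sides but reversing to return to the same chord tone — a neighbor tone. (Had it continued onward in the same direction it would be a passing tone instead.)

Neighbor tone.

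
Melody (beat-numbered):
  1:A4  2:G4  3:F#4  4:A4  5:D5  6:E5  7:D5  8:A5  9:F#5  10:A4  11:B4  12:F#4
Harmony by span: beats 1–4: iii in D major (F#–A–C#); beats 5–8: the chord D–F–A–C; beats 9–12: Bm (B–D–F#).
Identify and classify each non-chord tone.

The harmony at that moment is F# minor triad (F#, A, C#); G4 is not a chord tone.
It is approached by step down from A4 and left by step down to F#4.
Step in, step out in the same direction — a passing tone.
The harmony at that moment is D minor seventh chord (D, F, A, C); E5 is not a chord tone.
It is approached by step up from D5 and left by step down to D5.
Step away and step back to the same note — a neighbor tone (upper neighbor).
The harmony at that moment is B minor triad (B, D, F#); A4 is not a chord tone.
It is approached by leap down from F#5 and left by step up to B4.
Leap in, step out — an appoggiatura.

G4 (beat 2) — passing tone; E5 (beat 6) — neighbor tone; A4 (beat 10) — appoggiatura.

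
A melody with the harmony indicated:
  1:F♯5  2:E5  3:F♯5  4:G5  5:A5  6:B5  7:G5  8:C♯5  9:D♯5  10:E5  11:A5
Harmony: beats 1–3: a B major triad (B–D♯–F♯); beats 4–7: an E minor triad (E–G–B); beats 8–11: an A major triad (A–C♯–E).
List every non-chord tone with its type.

E5 (beat 2) — neighbor tone; A5 (beat 5) — passing tone; D♯5 (beat 9) — passing tone.

The harmony at that moment is B major triad (B, D♯, F♯); E5 is not a chord tone.
It is approached by step down from F♯5 and left by step up to F♯5.
Step away and step back to the same note — a neighbor tone (lower neighbor).
The harmony at that moment is E minor triad (E, G, B); A5 is not a chord tone.
It is approached by step up from G5 and left by step up to B5.
Step in, step out in the same direction — a passing tone.
The harmony at that moment is A major triad (A, C♯, E); D♯5 is not a chord tone.
It is approached by step up from C♯5 and left by step up to E5.
Step in, step out in the same direction — a passing tone.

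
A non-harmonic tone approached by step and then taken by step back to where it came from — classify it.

Approach: by step. Departure: by step in the opposite direction, back to the starting pitch.
Stepwise on both sides but reversing to return to the same chord tone — a neighbor tone. (Had it continued onward in the same direction it would be a passing tone instead.)

Neighbor tone.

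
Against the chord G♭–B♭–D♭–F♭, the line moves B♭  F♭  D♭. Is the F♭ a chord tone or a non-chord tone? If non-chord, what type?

Gb dominant seventh chord contains G♭, B♭, D♭, F♭; F♭ is the seventh, so it is a chord tone.

Chord tone (the seventh of Gb dominant seventh chord).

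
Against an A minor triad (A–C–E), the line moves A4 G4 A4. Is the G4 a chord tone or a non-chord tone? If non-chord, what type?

Non-chord tone — a neighbor tone.

The harmony at that moment is A minor triad (A, C, E); G4 is not a chord tone.
It is approached by step down from A4 and left by step up to A4.
Step away and step back to the same note — a neighbor tone (lower neighbor).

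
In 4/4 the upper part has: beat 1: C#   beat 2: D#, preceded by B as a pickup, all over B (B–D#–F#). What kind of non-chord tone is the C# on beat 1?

The harmony at that moment is B major triad (B, D#, F#); C# is not a chord tone.
It is approached by step up from B and left by step up to D#.
Step in, step out in the same direction — a passing tone.

Passing tone.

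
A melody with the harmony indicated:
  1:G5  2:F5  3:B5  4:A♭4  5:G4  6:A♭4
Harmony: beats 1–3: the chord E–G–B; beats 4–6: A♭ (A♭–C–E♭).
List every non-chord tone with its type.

The harmony at that moment is E minor triad (E, G, B); F5 is not a chord tone.
It is approached by step down from G5 and left by leap up to B5.
Step in, leap out — an escape tone.
The harmony at that moment is A♭ major triad (A♭, C, E♭); G4 is not a chord tone.
It is approached by step down from A♭4 and left by step up to A♭4.
Step away and step back to the same note — a neighbor tone (lower neighbor).

F5 (beat 2) — escape tone; G4 (beat 5) — neighbor tone.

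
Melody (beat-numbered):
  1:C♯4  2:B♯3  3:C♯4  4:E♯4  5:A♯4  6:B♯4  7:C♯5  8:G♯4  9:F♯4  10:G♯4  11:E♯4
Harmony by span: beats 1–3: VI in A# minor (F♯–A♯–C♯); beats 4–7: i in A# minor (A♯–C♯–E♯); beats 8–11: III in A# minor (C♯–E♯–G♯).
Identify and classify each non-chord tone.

B♯3 (beat 2) — neighbor tone; B♯4 (beat 6) — passing tone; F♯4 (beat 9) — neighbor tone.

The harmony at that moment is F♯ major triad (F♯, A♯, C♯); B♯3 is not a chord tone.
It is approached by step down from C♯4 and left by step up to C♯4.
Step away and step back to the same note — a neighbor tone (lower neighbor).
The harmony at that moment is A♯ minor triad (A♯, C♯, E♯); B♯4 is not a chord tone.
It is approached by step up from A♯4 and left by step up to C♯5.
Step in, step out in the same direction — a passing tone.
The harmony at that moment is C♯ major triad (C♯, E♯, G♯); F♯4 is not a chord tone.
It is approached by step down from G♯4 and left by step up to G♯4.
Step away and step back to the same note — a neighbor tone (lower neighbor).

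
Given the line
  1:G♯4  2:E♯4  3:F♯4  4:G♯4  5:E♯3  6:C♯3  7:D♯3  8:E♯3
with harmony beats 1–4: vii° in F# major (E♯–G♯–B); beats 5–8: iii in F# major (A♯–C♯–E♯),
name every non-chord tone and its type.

F♯4 (beat 3) — passing tone; D♯3 (beat 7) — passing tone.

The harmony at that moment is E♯ diminished triad (E♯, G♯, B); F♯4 is not a chord tone.
It is approached by step up from E♯4 and left by step up to G♯4.
Step in, step out in the same direction — a passing tone.
The harmony at that moment is A♯ minor triad (A♯, C♯, E♯); D♯3 is not a chord tone.
It is approached by step up from C♯3 and left by step up to E♯3.
Step in, step out in the same direction — a passing tone.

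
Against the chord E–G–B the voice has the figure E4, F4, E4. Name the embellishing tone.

The harmony at that moment is E minor triad (E, G, B); F4 is not a chord tone.
It is approached by step up from E4 and left by step down to E4.
Step away and step back to the same note — a neighbor tone (upper neighbor).

F4 is a neighbor tone.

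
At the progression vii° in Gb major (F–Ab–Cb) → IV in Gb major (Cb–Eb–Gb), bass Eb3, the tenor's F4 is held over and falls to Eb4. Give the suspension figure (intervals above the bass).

At the second chord the bass is Eb3. The suspended F4 lies a ninth above the bass; after resolving down by step to Eb4, the interval above the bass becomes an octave.
Suspension figures are named by those two intervals: 9–8.

9–8 suspension.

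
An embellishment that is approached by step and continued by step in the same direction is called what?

Passing tone.

Approach: by step. Departure: by step, continuing in the same direction.
Stepwise on both sides with no change of direction means the note fills in the space between two different chord tones — a passing tone. (Had it turned back to its starting note it would be a neighbor tone instead.)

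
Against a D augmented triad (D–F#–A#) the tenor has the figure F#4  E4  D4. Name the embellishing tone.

E4 is a passing tone.

The harmony at that moment is D augmented triad (D, F#, A#); E4 is not a chord tone.
It is approached by step down from F#4 and left by step down to D4.
Step in, step out in the same direction — a passing tone.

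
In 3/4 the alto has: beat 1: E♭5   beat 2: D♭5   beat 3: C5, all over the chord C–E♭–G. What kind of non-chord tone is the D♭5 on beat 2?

Passing tone.

The harmony at that moment is C minor triad (C, E♭, G); D♭5 is not a chord tone.
It is approached by step down from E♭5 and left by step down to C5.
Step in, step out in the same direction — a passing tone.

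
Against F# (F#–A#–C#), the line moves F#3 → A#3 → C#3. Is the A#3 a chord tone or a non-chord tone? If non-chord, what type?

F# major triad contains F#, A#, C#; A# is the third, so it is a chord tone.

Chord tone (the third of F# major triad).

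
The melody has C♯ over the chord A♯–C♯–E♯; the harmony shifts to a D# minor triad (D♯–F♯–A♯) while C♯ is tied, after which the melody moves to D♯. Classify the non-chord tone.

C♯ is a retardation.

The harmony at that moment is D♯ minor triad (D♯, F♯, A♯); C♯ is not a chord tone.
It is held over (the same pitch as the preceding C♯) and left by step up to D♯.
Held over from the previous chord and resolving up by step — a retardation.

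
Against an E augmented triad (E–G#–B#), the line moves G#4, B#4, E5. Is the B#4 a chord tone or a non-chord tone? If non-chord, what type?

Chord tone (the fifth of E augmented triad).

E augmented triad contains E, G#, B#; B# is the fifth, so it is a chord tone.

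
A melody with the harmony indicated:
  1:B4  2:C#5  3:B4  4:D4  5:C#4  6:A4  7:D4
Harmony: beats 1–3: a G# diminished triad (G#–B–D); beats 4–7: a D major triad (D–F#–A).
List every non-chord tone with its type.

C#5 (beat 2) — neighbor tone; C#4 (beat 5) — escape tone.

The harmony at that moment is G# diminished triad (G#, B, D); C#5 is not a chord tone.
It is approached by step up from B4 and left by step down to B4.
Step away and step back to the same note — a neighbor tone (upper neighbor).
The harmony at that moment is D major triad (D, F#, A); C#4 is not a chord tone.
It is approached by step down from D4 and left by leap up to A4.
Step in, leap out — an escape tone.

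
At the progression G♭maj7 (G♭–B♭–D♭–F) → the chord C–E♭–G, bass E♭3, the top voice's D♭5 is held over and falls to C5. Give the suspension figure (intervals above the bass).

At the second chord the bass is E♭3. The suspended D♭5 lies a seventh above the bass; after resolving down by step to C5, the interval above the bass becomes a sixth.
Suspension figures are named by those two intervals: 7–6.

7–6 suspension.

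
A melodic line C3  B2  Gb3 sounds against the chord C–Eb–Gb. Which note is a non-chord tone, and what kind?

The harmony at that moment is C diminished triad (C, Eb, Gb); B2 is not a chord tone.
It is approached by step down from C3 and left by leap up to Gb3.
Step in, leap out — an escape tone.

B2 is an escape tone.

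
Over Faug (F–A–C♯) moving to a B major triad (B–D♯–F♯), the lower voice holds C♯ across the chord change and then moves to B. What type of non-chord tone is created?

The harmony at that moment is B major triad (B, D♯, F♯); C♯ is not a chord tone.
It is held over (the same pitch as the preceding C♯) and left by step down to B.
Held over from the previous chord and resolving down by step — a suspension.

C♯ is a suspension.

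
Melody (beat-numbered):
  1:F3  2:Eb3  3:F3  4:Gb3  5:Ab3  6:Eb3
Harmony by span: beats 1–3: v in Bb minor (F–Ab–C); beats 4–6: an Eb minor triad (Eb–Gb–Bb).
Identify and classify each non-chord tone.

Eb3 (beat 2) — neighbor tone; Ab3 (beat 5) — escape tone.

The harmony at that moment is F minor triad (F, Ab, C); Eb3 is not a chord tone.
It is approached by step down from F3 and left by step up to F3.
Step away and step back to the same note — a neighbor tone (lower neighbor).
The harmony at that moment is Eb minor triad (Eb, Gb, Bb); Ab3 is not a chord tone.
It is approached by step up from Gb3 and left by leap down to Eb3.
Step in, leap out — an escape tone.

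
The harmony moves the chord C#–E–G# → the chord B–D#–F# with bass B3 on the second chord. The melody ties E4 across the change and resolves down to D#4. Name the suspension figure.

4–3 suspension.

At the second chord the bass is B3. The suspended E4 lies a fourth above the bass; after resolving down by step to D#4, the interval above the bass becomes a third.
Suspension figures are named by those two intervals: 4–3.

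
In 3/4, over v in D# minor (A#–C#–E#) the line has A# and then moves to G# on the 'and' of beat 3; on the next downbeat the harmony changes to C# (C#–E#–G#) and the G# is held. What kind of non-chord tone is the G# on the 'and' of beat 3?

The harmony at that moment is A# minor triad (A#, C#, E#); G# is not a chord tone.
It is approached by step down from A# and then sustained as the same pitch into the next harmony.
Arriving early and becoming a chord tone when the harmony changes — an anticipation.

Anticipation.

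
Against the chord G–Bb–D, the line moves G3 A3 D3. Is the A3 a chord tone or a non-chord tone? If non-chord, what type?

Non-chord tone — an escape tone.

The harmony at that moment is G minor triad (G, Bb, D); A3 is not a chord tone.
It is approached by step up from G3 and left by leap down to D3.
Step in, leap out — an escape tone.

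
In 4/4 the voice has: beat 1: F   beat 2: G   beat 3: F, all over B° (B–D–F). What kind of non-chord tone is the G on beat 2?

The harmony at that moment is B diminished triad (B, D, F); G is not a chord tone.
It is approached by step up from F and left by step down to F.
Step away and step back to the same note — a neighbor tone (upper neighbor).

Upper neighbor tone.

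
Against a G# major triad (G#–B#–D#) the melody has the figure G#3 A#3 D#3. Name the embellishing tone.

A#3 is an escape tone.

The harmony at that moment is G# major triad (G#, B#, D#); A#3 is not a chord tone.
It is approached by step up from G#3 and left by leap down to D#3.
Step in, leap out — an escape tone.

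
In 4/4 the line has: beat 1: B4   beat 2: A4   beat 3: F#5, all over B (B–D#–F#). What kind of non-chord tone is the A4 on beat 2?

The harmony at that moment is B major triad (B, D#, F#); A4 is not a chord tone.
It is approached by step down from B4 and left by leap up to F#5.
Step in, leap out, on a weak beat — an escape tone.

Escape tone.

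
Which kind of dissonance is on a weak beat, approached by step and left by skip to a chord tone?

Approach: by step. Departure: by leap. Metric position: weak.
Step in, leap out, from a weak position — an escape tone (échappée). (It is the mirror image of the appoggiatura, which leaps in and steps out on a strong beat.)

Escape tone.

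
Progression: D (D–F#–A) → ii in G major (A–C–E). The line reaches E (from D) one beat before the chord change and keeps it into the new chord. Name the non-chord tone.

The harmony at that moment is D major triad (D, F#, A); E is not a chord tone.
It is approached by step up from D and then sustained as the same pitch into the next harmony.
Arriving early and becoming a chord tone when the harmony changes — an anticipation.

E is an anticipation.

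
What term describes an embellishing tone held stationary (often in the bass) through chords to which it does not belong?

Pedal tone.

Approach: none. Departure: none — a single pitch is sustained while the chords change around it, passing through harmonies that do not contain it.
No melodic motion at all; the dissonance is created entirely by the moving harmonies against the stationary note — a pedal tone (pedal point).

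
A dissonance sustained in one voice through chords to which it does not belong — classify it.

Approach: none. Departure: none — a single pitch is sustained while the chords change around it, passing through harmonies that do not contain it.
No melodic motion at all; the dissonance is created entirely by the moving harmonies against the stationary note — a pedal tone (pedal point).

Pedal tone.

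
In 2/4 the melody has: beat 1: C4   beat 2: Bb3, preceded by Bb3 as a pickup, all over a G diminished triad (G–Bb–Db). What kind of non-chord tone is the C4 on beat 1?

Upper neighbor tone.

The harmony at that moment is G diminished triad (G, Bb, Db); C4 is not a chord tone.
It is approached by step up from Bb3 and left by step down to Bb3.
Step away and step back to the same note — a neighbor tone (upper neighbor).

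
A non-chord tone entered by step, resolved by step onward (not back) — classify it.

Approach: by step. Departure: by step, continuing in the same direction.
Stepwise on both sides with no change of direction means the note fills in the space between two different chord tones — a passing tone. (Had it turned back to its starting note it would be a neighbor tone instead.)

Passing tone.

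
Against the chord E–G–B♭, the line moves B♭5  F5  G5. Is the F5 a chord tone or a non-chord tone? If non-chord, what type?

The harmony at that moment is E diminished triad (E, G, B♭); F5 is not a chord tone.
It is approached by leap down from B♭5 and left by step up to G5.
Leap in, step out — an appoggiatura.

Non-chord tone — an appoggiatura.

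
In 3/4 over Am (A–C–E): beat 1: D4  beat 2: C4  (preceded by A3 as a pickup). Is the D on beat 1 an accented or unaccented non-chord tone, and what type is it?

Accented appoggiatura.

The harmony at that moment is A minor triad (A, C, E); D4 is not a chord tone.
It is approached by leap up from A3 and left by step down to C4.
Leap in, step out — an appoggiatura.
It falls on the downbeat, so it is accented.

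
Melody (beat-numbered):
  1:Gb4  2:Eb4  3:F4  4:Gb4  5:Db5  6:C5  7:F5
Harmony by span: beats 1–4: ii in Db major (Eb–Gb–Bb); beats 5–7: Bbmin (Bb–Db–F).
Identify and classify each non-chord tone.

F4 (beat 3) — passing tone; C5 (beat 6) — escape tone.

The harmony at that moment is Eb minor triad (Eb, Gb, Bb); F4 is not a chord tone.
It is approached by step up from Eb4 and left by step up to Gb4.
Step in, step out in the same direction — a passing tone.
The harmony at that moment is Bb minor triad (Bb, Db, F); C5 is not a chord tone.
It is approached by step down from Db5 and left by leap up to F5.
Step in, leap out — an escape tone.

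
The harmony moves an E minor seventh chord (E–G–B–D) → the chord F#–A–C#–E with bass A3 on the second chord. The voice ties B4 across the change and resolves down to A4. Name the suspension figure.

9–8 suspension.

At the second chord the bass is A3. The suspended B4 lies a ninth above the bass; after resolving down by step to A4, the interval above the bass becomes an octave.
Suspension figures are named by those two intervals: 9–8.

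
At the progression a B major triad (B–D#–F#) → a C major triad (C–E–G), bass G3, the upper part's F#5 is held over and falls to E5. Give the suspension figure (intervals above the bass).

7–6 suspension.

At the second chord the bass is G3. The suspended F#5 lies a seventh above the bass; after resolving down by step to E5, the interval above the bass becomes a sixth.
Suspension figures are named by those two intervals: 7–6.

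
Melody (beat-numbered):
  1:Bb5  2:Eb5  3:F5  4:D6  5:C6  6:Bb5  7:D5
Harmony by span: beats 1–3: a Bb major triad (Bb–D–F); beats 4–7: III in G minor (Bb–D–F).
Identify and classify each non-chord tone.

Eb5 (beat 2) — appoggiatura; C6 (beat 5) — passing tone.

The harmony at that moment is Bb major triad (Bb, D, F); Eb5 is not a chord tone.
It is approached by leap down from Bb5 and left by step up to F5.
Leap in, step out — an appoggiatura.
The harmony at that moment is Bb major triad (Bb, D, F); C6 is not a chord tone.
It is approached by step down from D6 and left by step down to Bb5.
Step in, step out in the same direction — a passing tone.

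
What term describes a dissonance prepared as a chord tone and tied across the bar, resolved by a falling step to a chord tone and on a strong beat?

Approach: by preparation — the pitch is first a chord tone, then held (tied or repeated) while the harmony changes under it. Departure: down by step. Metric position: strong.
A prepared dissonance that resolves downward by step — a suspension. (The same figure resolving upward would be a retardation.)

Suspension.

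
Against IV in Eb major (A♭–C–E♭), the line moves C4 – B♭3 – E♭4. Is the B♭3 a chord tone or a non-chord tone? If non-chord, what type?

Non-chord tone — an escape tone.

The harmony at that moment is A♭ major triad (A♭, C, E♭); B♭3 is not a chord tone.
It is approached by step down from C4 and left by leap up to E♭4.
Step in, leap out — an escape tone.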